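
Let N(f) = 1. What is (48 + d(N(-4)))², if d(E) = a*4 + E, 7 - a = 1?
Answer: 5329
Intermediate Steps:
a = 6 (a = 7 - 1*1 = 7 - 1 = 6)
d(E) = 24 + E (d(E) = 6*4 + E = 24 + E)
(48 + d(N(-4)))² = (48 + (24 + 1))² = (48 + 25)² = 73² = 5329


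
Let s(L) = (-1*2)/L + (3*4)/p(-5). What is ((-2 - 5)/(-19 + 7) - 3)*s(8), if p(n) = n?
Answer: 1537/240 ≈ 6.4042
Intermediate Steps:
s(L) = -12/5 - 2/L (s(L) = (-1*2)/L + (3*4)/(-5) = -2/L + 12*(-1/5) = -2/L - 12/5 = -12/5 - 2/L)
((-2 - 5)/(-19 + 7) - 3)*s(8) = ((-2 - 5)/(-19 + 7) - 3)*(-12/5 - 2/8) = (-7/(-12) - 3)*(-12/5 - 2*1/8) = (-7*(-1/12) - 3)*(-12/5 - 1/4) = (7/12 - 3)*(-53/20) = -29/12*(-53/20) = 1537/240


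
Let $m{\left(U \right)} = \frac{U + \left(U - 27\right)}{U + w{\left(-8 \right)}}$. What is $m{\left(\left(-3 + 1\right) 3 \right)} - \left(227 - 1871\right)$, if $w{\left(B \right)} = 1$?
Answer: $\frac{8259}{5} \approx 1651.8$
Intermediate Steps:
$m{\left(U \right)} = \frac{-27 + 2 U}{1 + U}$ ($m{\left(U \right)} = \frac{U + \left(U - 27\right)}{U + 1} = \frac{U + \left(-27 + U\right)}{1 + U} = \frac{-27 + 2 U}{1 + U}$)
$m{\left(\left(-3 + 1\right) 3 \right)} - \left(227 - 1871\right) = \frac{-27 + 2 \left(-3 + 1\right) 3}{1 + \left(-3 + 1\right) 3} - \left(227 - 1871\right) = \frac{-27 + 2 \left(\left(-2\right) 3\right)}{1 - 6} - -1644 = \frac{-27 + 2 \left(-6\right)}{1 - 6} + 1644 = \frac{-27 - 12}{-5} + 1644 = \left(- \frac{1}{5}\right) \left(-39\right) + 1644 = \frac{39}{5} + 1644 = \frac{8259}{5}$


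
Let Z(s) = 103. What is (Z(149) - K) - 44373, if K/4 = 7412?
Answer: -73918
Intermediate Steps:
K = 29648 (K = 4*7412 = 29648)
(Z(149) - K) - 44373 = (103 - 1*29648) - 44373 = (103 - 29648) - 44373 = -29545 - 44373 = -73918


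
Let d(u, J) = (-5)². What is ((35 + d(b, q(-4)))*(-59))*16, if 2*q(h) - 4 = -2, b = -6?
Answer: -56640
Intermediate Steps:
q(h) = 1 (q(h) = 2 + (½)*(-2) = 2 - 1 = 1)
d(u, J) = 25
((35 + d(b, q(-4)))*(-59))*16 = ((35 + 25)*(-59))*16 = (60*(-59))*16 = -3540*16 = -56640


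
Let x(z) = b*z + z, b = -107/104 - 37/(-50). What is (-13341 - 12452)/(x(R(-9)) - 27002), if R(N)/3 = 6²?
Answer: 16765450/17501377 ≈ 0.95795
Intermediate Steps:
b = -751/2600 (b = -107*1/104 - 37*(-1/50) = -107/104 + 37/50 = -751/2600 ≈ -0.28885)
R(N) = 108 (R(N) = 3*6² = 3*36 = 108)
x(z) = 1849*z/2600 (x(z) = -751*z/2600 + z = 1849*z/2600)
(-13341 - 12452)/(x(R(-9)) - 27002) = (-13341 - 12452)/((1849/2600)*108 - 27002) = -25793/(49923/650 - 27002) = -25793/(-17501377/650) = -25793*(-650/17501377) = 16765450/17501377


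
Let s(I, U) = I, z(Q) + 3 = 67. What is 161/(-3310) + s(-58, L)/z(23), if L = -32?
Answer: -50571/52960 ≈ -0.95489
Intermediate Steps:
z(Q) = 64 (z(Q) = -3 + 67 = 64)
161/(-3310) + s(-58, L)/z(23) = 161/(-3310) - 58/64 = 161*(-1/3310) - 58*1/64 = -161/3310 - 29/32 = -50571/52960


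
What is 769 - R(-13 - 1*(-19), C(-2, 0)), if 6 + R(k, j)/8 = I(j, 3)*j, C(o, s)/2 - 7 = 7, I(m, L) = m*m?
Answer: -174799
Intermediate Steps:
I(m, L) = m²
C(o, s) = 28 (C(o, s) = 14 + 2*7 = 14 + 14 = 28)
R(k, j) = -48 + 8*j³ (R(k, j) = -48 + 8*(j²*j) = -48 + 8*j³)
769 - R(-13 - 1*(-19), C(-2, 0)) = 769 - (-48 + 8*28³) = 769 - (-48 + 8*21952) = 769 - (-48 + 175616) = 769 - 1*175568 = 769 - 175568 = -174799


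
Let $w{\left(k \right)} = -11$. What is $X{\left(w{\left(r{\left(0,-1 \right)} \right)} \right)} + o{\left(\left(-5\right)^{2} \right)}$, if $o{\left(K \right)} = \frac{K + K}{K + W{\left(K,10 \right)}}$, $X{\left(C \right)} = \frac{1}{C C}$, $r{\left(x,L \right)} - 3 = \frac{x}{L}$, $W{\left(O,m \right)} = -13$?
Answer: $\frac{3031}{726} \approx 4.1749$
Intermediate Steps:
$r{\left(x,L \right)} = 3 + \frac{x}{L}$
$X{\left(C \right)} = \frac{1}{C^{2}}$
$o{\left(K \right)} = \frac{2 K}{-13 + K}$ ($o{\left(K \right)} = \frac{K + K}{K - 13} = \frac{2 K}{-13 + K}$)
$X{\left(w{\left(r{\left(0,-1 \right)} \right)} \right)} + o{\left(\left(-5\right)^{2} \right)} = \frac{1}{121} + \frac{2 \left(-5\right)^{2}}{-13 + \left(-5\right)^{2}} = \frac{1}{121} + 2 \cdot 25 \frac{1}{-13 + 25} = \frac{1}{121} + 2 \cdot 25 \cdot \frac{1}{12} = \frac{1}{121} + \frac{25}{6} = \frac{3031}{726}$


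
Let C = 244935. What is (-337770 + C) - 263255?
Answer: -356090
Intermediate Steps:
(-337770 + C) - 263255 = (-337770 + 244935) - 263255 = -92835 - 263255 = -356090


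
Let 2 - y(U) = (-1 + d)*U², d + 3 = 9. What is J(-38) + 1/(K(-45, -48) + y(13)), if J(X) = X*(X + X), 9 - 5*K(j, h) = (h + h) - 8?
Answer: 11846571/4102 ≈ 2888.0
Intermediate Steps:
d = 6 (d = -3 + 9 = 6)
K(j, h) = 17/5 - 2*h/5 (K(j, h) = 9/5 - ((h + h) - 8)/5 = 9/5 - (2*h - 8)/5 = 9/5 - (-8 + 2*h)/5 = 9/5 + (8/5 - 2*h/5) = 17/5 - 2*h/5)
J(X) = 2*X² (J(X) = X*(2*X) = 2*X²)
y(U) = 2 - 5*U² (y(U) = 2 - (-1 + 6)*U² = 2 - 5*U²)
J(-38) + 1/(K(-45, -48) + y(13)) = 2*(-38)² + 1/((17/5 - ⅖*(-48)) + (2 - 5*13²)) = 2*1444 + 1/((17/5 + 96/5) + (2 - 5*169)) = 2888 + 1/(113/5 + (2 - 845)) = 2888 + 1/(113/5 - 843) = 2888 + 1/(-4102/5) = 2888 - 5/4102 = 11846571/4102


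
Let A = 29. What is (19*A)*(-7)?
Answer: -3857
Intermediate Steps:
(19*A)*(-7) = (19*29)*(-7) = 551*(-7) = -3857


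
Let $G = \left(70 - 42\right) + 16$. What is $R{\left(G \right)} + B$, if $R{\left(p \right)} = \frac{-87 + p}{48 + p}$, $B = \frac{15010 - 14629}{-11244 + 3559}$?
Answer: $- \frac{365507}{707020} \approx -0.51697$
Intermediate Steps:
$G = 44$ ($G = 28 + 16 = 44$)
$B = - \frac{381}{7685}$ ($B = \frac{381}{-7685} = 381 \left(- \frac{1}{7685}\right) = - \frac{381}{7685} \approx -0.049577$)
$R{\left(p \right)} = \frac{-87 + p}{48 + p}$
$R{\left(G \right)} + B = \frac{-87 + 44}{48 + 44} - \frac{381}{7685} = \frac{1}{92} \left(-43\right) - \frac{381}{7685} = - \frac{43}{92} - \frac{381}{7685} = - \frac{365507}{707020}$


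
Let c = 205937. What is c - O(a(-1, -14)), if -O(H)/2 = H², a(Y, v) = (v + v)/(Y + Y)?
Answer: 206329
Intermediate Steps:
a(Y, v) = v/Y (a(Y, v) = (2*v)/((2*Y)) = (2*v)*(1/(2*Y)) = v/Y)
O(H) = -2*H²
c - O(a(-1, -14)) = 205937 - (-2)*(-14/(-1))² = 205937 - (-2)*(-14*(-1))² = 205937 - (-2)*14² = 205937 - (-2)*196 = 205937 - 1*(-392) = 205937 + 392 = 206329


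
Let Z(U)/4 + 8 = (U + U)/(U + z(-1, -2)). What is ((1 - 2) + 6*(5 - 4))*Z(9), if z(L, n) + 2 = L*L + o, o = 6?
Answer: -940/7 ≈ -134.29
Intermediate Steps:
z(L, n) = 4 + L² (z(L, n) = -2 + (L*L + 6) = -2 + (L² + 6) = -2 + (6 + L²) = 4 + L²)
Z(U) = -32 + 8*U/(5 + U) (Z(U) = -32 + 4*((U + U)/(U + (4 + (-1)²))) = -32 + 4*((2*U)/(U + (4 + 1))) = -32 + 4*((2*U)/(U + 5)) = -32 + 4*((2*U)/(5 + U)) = -32 + 4*(2*U/(5 + U)) = -32 + 8*U/(5 + U))
((1 - 2) + 6*(5 - 4))*Z(9) = ((1 - 2) + 6*(5 - 4))*(8*(-20 - 3*9)/(5 + 9)) = (-1 + 6*1)*(8*(-20 - 27)/14) = (-1 + 6)*(8*(1/14)*(-47)) = 5*(-188/7) = -940/7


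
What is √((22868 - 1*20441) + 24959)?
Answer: √27386 ≈ 165.49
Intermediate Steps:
√((22868 - 1*20441) + 24959) = √((22868 - 20441) + 24959) = √(2427 + 24959) = √27386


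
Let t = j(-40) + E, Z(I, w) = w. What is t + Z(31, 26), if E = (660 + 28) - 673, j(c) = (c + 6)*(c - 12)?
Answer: 1809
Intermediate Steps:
j(c) = (-12 + c)*(6 + c) (j(c) = (6 + c)*(-12 + c) = (-12 + c)*(6 + c))
E = 15 (E = 688 - 673 = 15)
t = 1783 (t = (-72 + (-40)**2 - 6*(-40)) + 15 = (-72 + 1600 + 240) + 15 = 1768 + 15 = 1783)
t + Z(31, 26) = 1783 + 26 = 1809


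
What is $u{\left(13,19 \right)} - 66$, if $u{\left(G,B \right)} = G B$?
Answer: $181$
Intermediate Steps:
$u{\left(G,B \right)} = B G$
$u{\left(13,19 \right)} - 66 = 19 \cdot 13 - 66 = 247 - 66 = 181$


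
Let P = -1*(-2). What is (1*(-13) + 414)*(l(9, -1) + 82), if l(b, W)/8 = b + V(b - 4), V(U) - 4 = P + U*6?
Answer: 177242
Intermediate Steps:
P = 2
V(U) = 6 + 6*U (V(U) = 4 + (2 + U*6) = 4 + (2 + 6*U) = 6 + 6*U)
l(b, W) = -144 + 56*b (l(b, W) = 8*(b + (6 + 6*(b - 4))) = 8*(b + (6 + 6*(-4 + b))) = 8*(b + (6 + (-24 + 6*b))) = 8*(b + (-18 + 6*b)) = 8*(-18 + 7*b) = -144 + 56*b)
(1*(-13) + 414)*(l(9, -1) + 82) = (1*(-13) + 414)*((-144 + 56*9) + 82) = (-13 + 414)*((-144 + 504) + 82) = 401*(360 + 82) = 401*442 = 177242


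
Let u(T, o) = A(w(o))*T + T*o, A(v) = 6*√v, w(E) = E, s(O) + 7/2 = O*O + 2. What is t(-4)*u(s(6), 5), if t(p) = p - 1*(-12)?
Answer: 1380 + 1656*√5 ≈ 5082.9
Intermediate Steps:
t(p) = 12 + p (t(p) = p + 12 = 12 + p)
s(O) = -3/2 + O² (s(O) = -7/2 + (O*O + 2) = -7/2 + (O² + 2) = -7/2 + (2 + O²) = -3/2 + O²)
u(T, o) = T*o + 6*T*√o (u(T, o) = (6*√o)*T + T*o = 6*T*√o + T*o = T*o + 6*T*√o)
t(-4)*u(s(6), 5) = (12 - 4)*((-3/2 + 6²)*(5 + 6*√5)) = 8*((-3/2 + 36)*(5 + 6*√5)) = 8*(69*(5 + 6*√5)/2) = 8*(345/2 + 207*√5) = 1380 + 1656*√5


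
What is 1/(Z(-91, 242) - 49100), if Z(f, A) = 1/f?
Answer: -91/4468101 ≈ -2.0367e-5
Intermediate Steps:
1/(Z(-91, 242) - 49100) = 1/(1/(-91) - 49100) = 1/(-1/91 - 49100) = 1/(-4468101/91) = -91/4468101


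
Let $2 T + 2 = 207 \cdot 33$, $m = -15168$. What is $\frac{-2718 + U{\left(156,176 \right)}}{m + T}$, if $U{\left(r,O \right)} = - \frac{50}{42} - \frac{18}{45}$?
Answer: $\frac{571114}{2468235} \approx 0.23139$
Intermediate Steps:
$U{\left(r,O \right)} = - \frac{167}{105}$ ($U{\left(r,O \right)} = \left(-50\right) \frac{1}{42} - \frac{2}{5} = - \frac{25}{21} - \frac{2}{5} = - \frac{167}{105}$)
$T = \frac{6829}{2}$ ($T = -1 + \frac{207 \cdot 33}{2} = -1 + \frac{1}{2} \cdot 6831 = -1 + \frac{6831}{2} = \frac{6829}{2} \approx 3414.5$)
$\frac{-2718 + U{\left(156,176 \right)}}{m + T} = \frac{-2718 - \frac{167}{105}}{-15168 + \frac{6829}{2}} = - \frac{285557}{105 \left(- \frac{23507}{2}\right)} = \left(- \frac{285557}{105}\right) \left(- \frac{2}{23507}\right) = \frac{571114}{2468235}$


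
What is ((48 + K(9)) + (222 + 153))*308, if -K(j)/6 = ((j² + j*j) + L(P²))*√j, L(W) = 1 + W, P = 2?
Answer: -795564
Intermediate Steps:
K(j) = -6*√j*(5 + 2*j²) (K(j) = -6*((j² + j*j) + (1 + 2²))*√j = -6*((j² + j²) + (1 + 4))*√j = -6*(2*j² + 5)*√j = -6*(5 + 2*j²)*√j = -6*√j*(5 + 2*j²))
((48 + K(9)) + (222 + 153))*308 = ((48 + √9*(-30 - 12*9²)) + (222 + 153))*308 = ((48 + 3*(-30 - 12*81)) + 375)*308 = ((48 + 3*(-30 - 972)) + 375)*308 = ((48 + 3*(-1002)) + 375)*308 = ((48 - 3006) + 375)*308 = (-2958 + 375)*308 = -2583*308 = -795564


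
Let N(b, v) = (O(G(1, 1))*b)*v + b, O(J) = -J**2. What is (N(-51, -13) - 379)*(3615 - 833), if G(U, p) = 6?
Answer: -67597036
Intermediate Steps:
N(b, v) = b - 36*b*v (N(b, v) = ((-1*6**2)*b)*v + b = ((-1*36)*b)*v + b = (-36*b)*v + b = -36*b*v + b = b - 36*b*v)
(N(-51, -13) - 379)*(3615 - 833) = (-51*(1 - 36*(-13)) - 379)*(3615 - 833) = (-51*(1 + 468) - 379)*2782 = (-51*469 - 379)*2782 = (-23919 - 379)*2782 = -24298*2782 = -67597036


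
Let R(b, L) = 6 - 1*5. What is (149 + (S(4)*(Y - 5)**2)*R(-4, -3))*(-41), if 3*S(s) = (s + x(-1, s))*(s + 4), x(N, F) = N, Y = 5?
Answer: -6109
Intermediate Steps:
R(b, L) = 1 (R(b, L) = 6 - 5 = 1)
S(s) = (-1 + s)*(4 + s)/3 (S(s) = ((s - 1)*(s + 4))/3 = ((-1 + s)*(4 + s))/3 = (-1 + s)*(4 + s)/3)
(149 + (S(4)*(Y - 5)**2)*R(-4, -3))*(-41) = (149 + ((-4/3 + 4 + (1/3)*4**2)*(5 - 5)**2)*1)*(-41) = (149 + ((-4/3 + 4 + (1/3)*16)*0**2)*1)*(-41) = (149 + ((-4/3 + 4 + 16/3)*0)*1)*(-41) = (149 + (8*0)*1)*(-41) = (149 + 0*1)*(-41) = (149 + 0)*(-41) = 149*(-41) = -6109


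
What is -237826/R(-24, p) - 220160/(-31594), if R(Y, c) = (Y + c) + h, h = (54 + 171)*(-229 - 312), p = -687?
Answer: 8617346101/967060746 ≈ 8.9109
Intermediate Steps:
h = -121725 (h = 225*(-541) = -121725)
R(Y, c) = -121725 + Y + c (R(Y, c) = (Y + c) - 121725 = -121725 + Y + c)
-237826/R(-24, p) - 220160/(-31594) = -237826/(-121725 - 24 - 687) - 220160/(-31594) = -237826/(-122436) - 220160*(-1/31594) = -237826*(-1/122436) + 110080/15797 = 118913/61218 + 110080/15797 = 8617346101/967060746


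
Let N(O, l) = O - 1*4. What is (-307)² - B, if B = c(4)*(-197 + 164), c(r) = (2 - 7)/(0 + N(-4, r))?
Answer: 754157/8 ≈ 94270.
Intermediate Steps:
N(O, l) = -4 + O (N(O, l) = O - 4 = -4 + O)
c(r) = 5/8 (c(r) = (2 - 7)/(0 + (-4 - 4)) = -5/(0 - 8) = -5/(-8) = -5*(-⅛) = 5/8)
B = -165/8 (B = 5*(-197 + 164)/8 = (5/8)*(-33) = -165/8 ≈ -20.625)
(-307)² - B = (-307)² - 1*(-165/8) = 94249 + 165/8 = 754157/8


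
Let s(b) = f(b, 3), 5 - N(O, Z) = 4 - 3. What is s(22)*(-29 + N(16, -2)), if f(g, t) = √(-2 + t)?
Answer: -25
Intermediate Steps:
N(O, Z) = 4 (N(O, Z) = 5 - (4 - 3) = 5 - 1*1 = 5 - 1 = 4)
s(b) = 1 (s(b) = √(-2 + 3) = √1 = 1)
s(22)*(-29 + N(16, -2)) = 1*(-29 + 4) = 1*(-25) = -25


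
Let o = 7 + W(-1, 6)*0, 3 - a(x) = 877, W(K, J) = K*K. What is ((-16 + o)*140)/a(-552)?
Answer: 630/437 ≈ 1.4416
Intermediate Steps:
W(K, J) = K²
a(x) = -874 (a(x) = 3 - 1*877 = 3 - 877 = -874)
o = 7 (o = 7 + (-1)²*0 = 7 + 1*0 = 7 + 0 = 7)
((-16 + o)*140)/a(-552) = ((-16 + 7)*140)/(-874) = -9*140*(-1/874) = -1260*(-1/874) = 630/437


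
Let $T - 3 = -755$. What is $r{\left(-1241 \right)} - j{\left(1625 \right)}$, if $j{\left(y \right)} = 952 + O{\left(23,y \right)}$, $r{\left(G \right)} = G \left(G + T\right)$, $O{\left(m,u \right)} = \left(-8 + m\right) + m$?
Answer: $2472323$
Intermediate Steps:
$T = -752$ ($T = 3 - 755 = -752$)
$O{\left(m,u \right)} = -8 + 2 m$
$r{\left(G \right)} = G \left(-752 + G\right)$ ($r{\left(G \right)} = G \left(G - 752\right) = G \left(-752 + G\right)$)
$j{\left(y \right)} = 990$ ($j{\left(y \right)} = 952 + \left(-8 + 2 \cdot 23\right) = 952 + \left(-8 + 46\right) = 952 + 38 = 990$)
$r{\left(-1241 \right)} - j{\left(1625 \right)} = - 1241 \left(-752 - 1241\right) - 990 = \left(-1241\right) \left(-1993\right) - 990 = 2473313 - 990 = 2472323$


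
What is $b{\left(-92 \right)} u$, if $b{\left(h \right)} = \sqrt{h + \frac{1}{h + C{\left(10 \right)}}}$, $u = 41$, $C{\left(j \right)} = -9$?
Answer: $\frac{41 i \sqrt{938593}}{101} \approx 393.28 i$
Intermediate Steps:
$b{\left(h \right)} = \sqrt{h + \frac{1}{-9 + h}}$ ($b{\left(h \right)} = \sqrt{h + \frac{1}{h - 9}} = \sqrt{h + \frac{1}{-9 + h}}$)
$b{\left(-92 \right)} u = \sqrt{\frac{1 - 92 \left(-9 - 92\right)}{-9 - 92}} \cdot 41 = \sqrt{\frac{1 - -9292}{-101}} \cdot 41 = \sqrt{- \frac{1 + 9292}{101}} \cdot 41 = \sqrt{\left(- \frac{1}{101}\right) 9293} \cdot 41 = \sqrt{- \frac{9293}{101}} \cdot 41 = \frac{i \sqrt{938593}}{101} \cdot 41 = \frac{41 i \sqrt{938593}}{101}$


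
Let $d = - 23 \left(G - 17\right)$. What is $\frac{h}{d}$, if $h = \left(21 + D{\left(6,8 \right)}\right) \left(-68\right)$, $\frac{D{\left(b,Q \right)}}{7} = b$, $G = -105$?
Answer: $- \frac{2142}{1403} \approx -1.5267$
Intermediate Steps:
$D{\left(b,Q \right)} = 7 b$
$d = 2806$ ($d = - 23 \left(-105 - 17\right) = \left(-23\right) \left(-122\right) = 2806$)
$h = -4284$ ($h = \left(21 + 7 \cdot 6\right) \left(-68\right) = \left(21 + 42\right) \left(-68\right) = 63 \left(-68\right) = -4284$)
$\frac{h}{d} = - \frac{4284}{2806} = \left(-4284\right) \frac{1}{2806} = - \frac{2142}{1403}$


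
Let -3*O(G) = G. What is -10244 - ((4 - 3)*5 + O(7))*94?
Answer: -31484/3 ≈ -10495.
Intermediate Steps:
O(G) = -G/3
-10244 - ((4 - 3)*5 + O(7))*94 = -10244 - ((4 - 3)*5 - 1/3*7)*94 = -10244 - (1*5 - 7/3)*94 = -10244 - (5 - 7/3)*94 = -10244 - 8*94/3 = -10244 - 1*752/3 = -10244 - 752/3 = -31484/3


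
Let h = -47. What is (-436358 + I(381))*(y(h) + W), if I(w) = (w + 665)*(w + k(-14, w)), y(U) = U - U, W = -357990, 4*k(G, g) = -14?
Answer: 14854079070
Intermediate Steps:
k(G, g) = -7/2 (k(G, g) = (1/4)*(-14) = -7/2)
y(U) = 0
I(w) = (665 + w)*(-7/2 + w) (I(w) = (w + 665)*(w - 7/2) = (665 + w)*(-7/2 + w))
(-436358 + I(381))*(y(h) + W) = (-436358 + (-4655/2 + 381**2 + (1323/2)*381))*(0 - 357990) = (-436358 + (-4655/2 + 145161 + 504063/2))*(-357990) = (-436358 + 394865)*(-357990) = -41493*(-357990) = 14854079070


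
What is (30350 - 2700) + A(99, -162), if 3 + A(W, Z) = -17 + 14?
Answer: 27644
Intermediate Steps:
A(W, Z) = -6 (A(W, Z) = -3 + (-17 + 14) = -3 - 3 = -6)
(30350 - 2700) + A(99, -162) = (30350 - 2700) - 6 = 27650 - 6 = 27644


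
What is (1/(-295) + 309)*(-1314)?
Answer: -119776356/295 ≈ -4.0602e+5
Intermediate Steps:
(1/(-295) + 309)*(-1314) = (-1/295 + 309)*(-1314) = (91154/295)*(-1314) = -119776356/295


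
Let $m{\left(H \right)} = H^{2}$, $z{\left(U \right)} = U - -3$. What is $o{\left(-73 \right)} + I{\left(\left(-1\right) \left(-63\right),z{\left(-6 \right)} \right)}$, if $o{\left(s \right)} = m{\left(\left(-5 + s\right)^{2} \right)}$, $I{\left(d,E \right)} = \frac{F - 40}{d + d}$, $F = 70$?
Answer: $\frac{777316181}{21} \approx 3.7015 \cdot 10^{7}$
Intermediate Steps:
$z{\left(U \right)} = 3 + U$ ($z{\left(U \right)} = U + 3 = 3 + U$)
$I{\left(d,E \right)} = \frac{15}{d}$ ($I{\left(d,E \right)} = \frac{70 - 40}{d + d} = \frac{30}{2 d} = 30 \frac{1}{2 d} = \frac{15}{d}$)
$o{\left(s \right)} = \left(-5 + s\right)^{4}$ ($o{\left(s \right)} = \left(\left(-5 + s\right)^{2}\right)^{2} = \left(-5 + s\right)^{4}$)
$o{\left(-73 \right)} + I{\left(\left(-1\right) \left(-63\right),z{\left(-6 \right)} \right)} = \left(-5 - 73\right)^{4} + \frac{15}{\left(-1\right) \left(-63\right)} = \left(-78\right)^{4} + \frac{15}{63} = 37015056 + 15 \cdot \frac{1}{63} = 37015056 + \frac{5}{21} = \frac{777316181}{21}$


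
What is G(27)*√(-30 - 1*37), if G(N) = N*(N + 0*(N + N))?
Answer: 729*I*√67 ≈ 5967.1*I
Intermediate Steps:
G(N) = N² (G(N) = N*(N + 0*(2*N)) = N*(N + 0) = N*N = N²)
G(27)*√(-30 - 1*37) = 27²*√(-30 - 1*37) = 729*√(-30 - 37) = 729*√(-67) = 729*(I*√67) = 729*I*√67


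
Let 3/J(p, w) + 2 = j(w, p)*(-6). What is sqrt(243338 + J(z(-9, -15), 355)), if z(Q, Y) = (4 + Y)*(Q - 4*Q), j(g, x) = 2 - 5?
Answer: sqrt(3893411)/4 ≈ 493.29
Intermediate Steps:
j(g, x) = -3
z(Q, Y) = -3*Q*(4 + Y) (z(Q, Y) = (4 + Y)*(-3*Q) = -3*Q*(4 + Y))
J(p, w) = 3/16 (J(p, w) = 3/(-2 - 3*(-6)) = 3/(-2 + 18) = 3/16)
sqrt(243338 + J(z(-9, -15), 355)) = sqrt(243338 + 3/16) = sqrt(3893411/16) = sqrt(3893411)/4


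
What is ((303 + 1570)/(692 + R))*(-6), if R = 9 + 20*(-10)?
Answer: -3746/167 ≈ -22.431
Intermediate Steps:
R = -191 (R = 9 - 200 = -191)
((303 + 1570)/(692 + R))*(-6) = ((303 + 1570)/(692 - 191))*(-6) = (1873/501)*(-6) = -3746/167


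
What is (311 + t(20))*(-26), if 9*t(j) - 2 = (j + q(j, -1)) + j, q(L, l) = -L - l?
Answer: -73372/9 ≈ -8152.4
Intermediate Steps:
t(j) = 1/3 + j/9 (t(j) = 2/9 + ((j + (-j - 1*(-1))) + j)/9 = 2/9 + ((j + (-j + 1)) + j)/9 = 2/9 + ((j + (1 - j)) + j)/9 = 2/9 + (1 + j)/9 = 2/9 + (1/9 + j/9) = 1/3 + j/9)
(311 + t(20))*(-26) = (311 + (1/3 + (1/9)*20))*(-26) = (311 + (1/3 + 20/9))*(-26) = (311 + 23/9)*(-26) = (2822/9)*(-26) = -73372/9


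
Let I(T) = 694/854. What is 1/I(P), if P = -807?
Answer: 427/347 ≈ 1.2305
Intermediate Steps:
I(T) = 347/427 (I(T) = 694*(1/854) = 347/427)
1/I(P) = 1/(347/427) = 427/347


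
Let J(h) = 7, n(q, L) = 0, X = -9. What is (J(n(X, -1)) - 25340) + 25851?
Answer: 518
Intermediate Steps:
(J(n(X, -1)) - 25340) + 25851 = (7 - 25340) + 25851 = -25333 + 25851 = 518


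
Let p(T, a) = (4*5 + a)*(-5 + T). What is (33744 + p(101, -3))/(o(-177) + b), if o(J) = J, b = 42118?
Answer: 35376/41941 ≈ 0.84347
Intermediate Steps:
p(T, a) = (-5 + T)*(20 + a) (p(T, a) = (20 + a)*(-5 + T) = (-5 + T)*(20 + a))
(33744 + p(101, -3))/(o(-177) + b) = (33744 + (-100 - 5*(-3) + 20*101 + 101*(-3)))/(-177 + 42118) = (33744 + (-100 + 15 + 2020 - 303))/41941 = (33744 + 1632)*(1/41941) = 35376*(1/41941) = 35376/41941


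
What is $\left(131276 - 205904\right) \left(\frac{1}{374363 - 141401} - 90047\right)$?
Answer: $\frac{260918508351294}{38827} \approx 6.72 \cdot 10^{9}$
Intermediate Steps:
$\left(131276 - 205904\right) \left(\frac{1}{374363 - 141401} - 90047\right) = - 74628 \left(\frac{1}{232962} - 90047\right) = \left(-74628\right) \left(- \frac{20977529213}{232962}\right) = \frac{260918508351294}{38827}$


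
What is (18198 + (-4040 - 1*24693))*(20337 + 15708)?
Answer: -379734075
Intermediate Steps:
(18198 + (-4040 - 1*24693))*(20337 + 15708) = (18198 + (-4040 - 24693))*36045 = (18198 - 28733)*36045 = -10535*36045 = -379734075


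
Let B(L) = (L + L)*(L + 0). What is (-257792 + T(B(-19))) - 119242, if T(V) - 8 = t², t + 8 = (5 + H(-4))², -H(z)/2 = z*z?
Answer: 142815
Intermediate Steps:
H(z) = -2*z² (H(z) = -2*z*z = -2*z²)
B(L) = 2*L² (B(L) = (2*L)*L = 2*L²)
t = 721 (t = -8 + (5 - 2*(-4)²)² = -8 + (5 - 2*16)² = -8 + (5 - 32)² = -8 + (-27)² = -8 + 729 = 721)
T(V) = 519849 (T(V) = 8 + 721² = 8 + 519841 = 519849)
(-257792 + T(B(-19))) - 119242 = (-257792 + 519849) - 119242 = 262057 - 119242 = 142815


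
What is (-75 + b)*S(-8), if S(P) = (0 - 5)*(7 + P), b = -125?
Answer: -1000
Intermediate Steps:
S(P) = -35 - 5*P (S(P) = -5*(7 + P) = -35 - 5*P)
(-75 + b)*S(-8) = (-75 - 125)*(-35 - 5*(-8)) = -200*(-35 + 40) = -200*5 = -1000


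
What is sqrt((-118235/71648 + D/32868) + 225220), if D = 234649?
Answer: sqrt(542112927727721628982)/49060968 ≈ 474.58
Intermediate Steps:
sqrt((-118235/71648 + D/32868) + 225220) = sqrt((-118235/71648 + 234649/32868) + 225220) = sqrt(3231495893/588731616 + 225220) = sqrt(132597366051413/588731616) = sqrt(542112927727721628982)/49060968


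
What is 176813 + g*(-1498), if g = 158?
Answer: -59871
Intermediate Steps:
176813 + g*(-1498) = 176813 + 158*(-1498) = 176813 - 236684 = -59871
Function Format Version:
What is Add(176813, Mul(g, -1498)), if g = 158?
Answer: -59871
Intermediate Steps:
Add(176813, Mul(g, -1498)) = Add(176813, Mul(158, -1498)) = Add(176813, -236684) = -59871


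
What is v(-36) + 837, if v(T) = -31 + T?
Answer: 770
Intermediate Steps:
v(-36) + 837 = (-31 - 36) + 837 = -67 + 837 = 770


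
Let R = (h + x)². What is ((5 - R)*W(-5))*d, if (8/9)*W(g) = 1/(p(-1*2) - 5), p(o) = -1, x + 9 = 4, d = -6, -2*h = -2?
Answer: -99/8 ≈ -12.375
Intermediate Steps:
h = 1 (h = -½*(-2) = 1)
x = -5 (x = -9 + 4 = -5)
W(g) = -3/16 (W(g) = 9/(8*(-1 - 5)) = (9/8)/(-6) = (9/8)*(-⅙) = -3/16)
R = 16 (R = (1 - 5)² = (-4)² = 16)
((5 - R)*W(-5))*d = ((5 - 1*16)*(-3/16))*(-6) = ((5 - 16)*(-3/16))*(-6) = -11*(-3/16)*(-6) = (33/16)*(-6) = -99/8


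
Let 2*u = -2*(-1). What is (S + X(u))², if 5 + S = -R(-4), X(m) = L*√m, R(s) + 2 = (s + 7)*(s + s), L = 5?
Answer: 676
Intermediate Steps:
R(s) = -2 + 2*s*(7 + s) (R(s) = -2 + (s + 7)*(s + s) = -2 + (7 + s)*(2*s) = -2 + 2*s*(7 + s))
u = 1 (u = (-2*(-1))/2 = (½)*2 = 1)
X(m) = 5*√m
S = 21 (S = -5 - (-2 + 2*(-4)² + 14*(-4)) = -5 - (-2 + 2*16 - 56) = -5 - (-2 + 32 - 56) = -5 - 1*(-26) = -5 + 26 = 21)
(S + X(u))² = (21 + 5*√1)² = (21 + 5*1)² = (21 + 5)² = 26² = 676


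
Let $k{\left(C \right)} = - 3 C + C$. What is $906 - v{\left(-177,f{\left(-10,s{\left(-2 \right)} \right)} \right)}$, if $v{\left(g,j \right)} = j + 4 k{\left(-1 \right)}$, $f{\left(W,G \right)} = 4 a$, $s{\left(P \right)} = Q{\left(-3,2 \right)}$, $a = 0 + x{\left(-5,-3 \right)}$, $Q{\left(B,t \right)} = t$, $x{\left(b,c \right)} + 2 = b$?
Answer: $926$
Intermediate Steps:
$k{\left(C \right)} = - 2 C$
$x{\left(b,c \right)} = -2 + b$
$a = -7$ ($a = 0 - 7 = -7$)
$s{\left(P \right)} = 2$
$f{\left(W,G \right)} = -28$ ($f{\left(W,G \right)} = 4 \left(-7\right) = -28$)
$v{\left(g,j \right)} = 8 + j$ ($v{\left(g,j \right)} = j + 4 \left(\left(-2\right) \left(-1\right)\right) = j + 4 \cdot 2 = j + 8 = 8 + j$)
$906 - v{\left(-177,f{\left(-10,s{\left(-2 \right)} \right)} \right)} = 906 - \left(8 - 28\right) = 906 - -20 = 906 + 20 = 926$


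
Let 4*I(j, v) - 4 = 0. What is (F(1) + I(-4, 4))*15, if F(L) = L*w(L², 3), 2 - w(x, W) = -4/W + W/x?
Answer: 20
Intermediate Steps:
w(x, W) = 2 + 4/W - W/x (w(x, W) = 2 - (-4/W + W/x) = 2 + (4/W - W/x) = 2 + 4/W - W/x)
I(j, v) = 1 (I(j, v) = 1 + (¼)*0 = 1 + 0 = 1)
F(L) = L*(10/3 - 3/L²) (F(L) = L*(2 + 4/3 - 1*3/L²) = L*(2 + 4*(⅓) - 1*3/L²) = L*(2 + 4/3 - 3/L²) = L*(10/3 - 3/L²))
(F(1) + I(-4, 4))*15 = ((-3/1 + (10/3)*1) + 1)*15 = ((-3*1 + 10/3) + 1)*15 = ((-3 + 10/3) + 1)*15 = (⅓ + 1)*15 = (4/3)*15 = 20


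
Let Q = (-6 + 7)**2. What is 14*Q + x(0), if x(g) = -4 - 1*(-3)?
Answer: 13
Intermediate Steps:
x(g) = -1 (x(g) = -4 + 3 = -1)
Q = 1 (Q = 1**2 = 1)
14*Q + x(0) = 14*1 - 1 = 14 - 1 = 13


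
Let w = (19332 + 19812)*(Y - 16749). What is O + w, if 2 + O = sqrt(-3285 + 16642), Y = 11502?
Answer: -205388570 + 19*sqrt(37) ≈ -2.0539e+8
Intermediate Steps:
O = -2 + 19*sqrt(37) (O = -2 + sqrt(-3285 + 16642) = -2 + sqrt(13357) = -2 + 19*sqrt(37) ≈ 113.57)
w = -205388568 (w = (19332 + 19812)*(11502 - 16749) = 39144*(-5247) = -205388568)
O + w = (-2 + 19*sqrt(37)) - 205388568 = -205388570 + 19*sqrt(37)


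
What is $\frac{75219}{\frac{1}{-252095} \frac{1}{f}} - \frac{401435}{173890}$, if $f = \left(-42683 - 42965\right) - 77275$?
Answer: $\frac{107443163998986777383}{34778} \approx 3.0894 \cdot 10^{15}$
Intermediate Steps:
$f = -162923$ ($f = -85648 - 77275 = -162923$)
$\frac{75219}{\frac{1}{-252095} \frac{1}{f}} - \frac{401435}{173890} = \frac{75219}{\frac{1}{-252095} \frac{1}{-162923}} - \frac{401435}{173890} = \frac{75219}{\left(- \frac{1}{252095}\right) \left(- \frac{1}{162923}\right)} - \frac{80287}{34778} = 75219 \frac{1}{\frac{1}{41072073685}} - \frac{80287}{34778} = 75219 \cdot 41072073685 - \frac{80287}{34778} = 3089400310512015 - \frac{80287}{34778} = \frac{107443163998986777383}{34778}$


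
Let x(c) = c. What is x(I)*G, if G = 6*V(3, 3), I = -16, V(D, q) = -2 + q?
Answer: -96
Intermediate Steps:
G = 6 (G = 6*(-2 + 3) = 6*1 = 6)
x(I)*G = -16*6 = -96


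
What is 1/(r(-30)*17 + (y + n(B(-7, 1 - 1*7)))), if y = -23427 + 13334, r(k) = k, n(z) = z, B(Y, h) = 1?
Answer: -1/10602 ≈ -9.4322e-5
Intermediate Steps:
y = -10093
1/(r(-30)*17 + (y + n(B(-7, 1 - 1*7)))) = 1/(-30*17 + (-10093 + 1)) = 1/(-510 - 10092) = 1/(-10602) = -1/10602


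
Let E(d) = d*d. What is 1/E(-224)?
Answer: 1/50176 ≈ 1.9930e-5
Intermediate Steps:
E(d) = d²
1/E(-224) = 1/((-224)²) = 1/50176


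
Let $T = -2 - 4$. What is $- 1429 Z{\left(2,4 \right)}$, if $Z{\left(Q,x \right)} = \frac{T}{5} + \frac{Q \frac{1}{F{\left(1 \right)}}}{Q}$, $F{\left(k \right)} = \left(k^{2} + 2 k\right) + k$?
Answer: $\frac{27151}{20} \approx 1357.6$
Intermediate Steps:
$T = -6$ ($T = -2 - 4 = -6$)
$F{\left(k \right)} = k^{2} + 3 k$
$Z{\left(Q,x \right)} = - \frac{19}{20}$ ($Z{\left(Q,x \right)} = - \frac{6}{5} + \frac{Q \frac{1}{1 \left(3 + 1\right)}}{Q} = \left(-6\right) \frac{1}{5} + \frac{Q \frac{1}{1 \cdot 4}}{Q} = - \frac{6}{5} + \frac{Q \frac{1}{4}}{Q} = - \frac{6}{5} + \frac{\frac{1}{4} Q}{Q} = - \frac{6}{5} + \frac{1}{4} = - \frac{19}{20}$)
$- 1429 Z{\left(2,4 \right)} = \left(-1429\right) \left(- \frac{19}{20}\right) = \frac{27151}{20}$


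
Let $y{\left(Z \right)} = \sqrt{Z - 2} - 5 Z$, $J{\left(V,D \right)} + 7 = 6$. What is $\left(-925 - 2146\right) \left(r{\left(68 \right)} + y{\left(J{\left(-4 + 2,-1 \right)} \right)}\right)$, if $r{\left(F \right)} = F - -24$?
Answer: $-297887 - 3071 i \sqrt{3} \approx -2.9789 \cdot 10^{5} - 5319.1 i$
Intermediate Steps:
$J{\left(V,D \right)} = -1$ ($J{\left(V,D \right)} = -7 + 6 = -1$)
$y{\left(Z \right)} = \sqrt{-2 + Z} - 5 Z$
$r{\left(F \right)} = 24 + F$ ($r{\left(F \right)} = F + 24 = 24 + F$)
$\left(-925 - 2146\right) \left(r{\left(68 \right)} + y{\left(J{\left(-4 + 2,-1 \right)} \right)}\right) = \left(-925 - 2146\right) \left(\left(24 + 68\right) + \left(\sqrt{-2 - 1} - -5\right)\right) = - 3071 \left(92 + \left(\sqrt{-3} + 5\right)\right) = - 3071 \left(92 + \left(i \sqrt{3} + 5\right)\right) = - 3071 \left(92 + \left(5 + i \sqrt{3}\right)\right) = - 3071 \left(97 + i \sqrt{3}\right) = -297887 - 3071 i \sqrt{3}$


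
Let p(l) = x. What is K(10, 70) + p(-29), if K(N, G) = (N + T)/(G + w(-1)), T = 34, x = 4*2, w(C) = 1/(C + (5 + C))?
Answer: 1820/211 ≈ 8.6256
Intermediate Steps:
w(C) = 1/(5 + 2*C)
x = 8
p(l) = 8
K(N, G) = (34 + N)/(1/3 + G) (K(N, G) = (N + 34)/(G + 1/(5 + 2*(-1))) = (34 + N)/(G + 1/(5 - 2)) = (34 + N)/(G + 1/3) = (34 + N)/(1/3 + G))
K(10, 70) + p(-29) = 3*(34 + 10)/(1 + 3*70) + 8 = 3*44/(1 + 210) + 8 = 3*44/211 + 8 = 3*(1/211)*44 + 8 = 132/211 + 8 = 1820/211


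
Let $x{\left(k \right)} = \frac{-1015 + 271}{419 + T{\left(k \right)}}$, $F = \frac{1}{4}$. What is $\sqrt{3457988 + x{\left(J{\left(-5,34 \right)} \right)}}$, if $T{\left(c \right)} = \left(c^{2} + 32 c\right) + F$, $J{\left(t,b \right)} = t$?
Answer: $\frac{2 \sqrt{124177119585}}{379} \approx 1859.6$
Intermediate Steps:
$F = \frac{1}{4} \approx 0.25$
$T{\left(c \right)} = \frac{1}{4} + c^{2} + 32 c$ ($T{\left(c \right)} = \left(c^{2} + 32 c\right) + \frac{1}{4} = \frac{1}{4} + c^{2} + 32 c$)
$x{\left(k \right)} = - \frac{744}{\frac{1677}{4} + k^{2} + 32 k}$ ($x{\left(k \right)} = \frac{-1015 + 271}{419 + \left(\frac{1}{4} + k^{2} + 32 k\right)} = - \frac{744}{\frac{1677}{4} + k^{2} + 32 k}$)
$\sqrt{3457988 + x{\left(J{\left(-5,34 \right)} \right)}} = \sqrt{3457988 - \frac{2976}{1677 + 4 \left(-5\right)^{2} + 128 \left(-5\right)}} = \sqrt{3457988 - \frac{2976}{1677 + 4 \cdot 25 - 640}} = \sqrt{3457988 - \frac{2976}{1677 + 100 - 640}} = \sqrt{3457988 - \frac{2976}{1137}} = \sqrt{3457988 - \frac{992}{379}} = \sqrt{\frac{1310576460}{379}} = \frac{2 \sqrt{124177119585}}{379}$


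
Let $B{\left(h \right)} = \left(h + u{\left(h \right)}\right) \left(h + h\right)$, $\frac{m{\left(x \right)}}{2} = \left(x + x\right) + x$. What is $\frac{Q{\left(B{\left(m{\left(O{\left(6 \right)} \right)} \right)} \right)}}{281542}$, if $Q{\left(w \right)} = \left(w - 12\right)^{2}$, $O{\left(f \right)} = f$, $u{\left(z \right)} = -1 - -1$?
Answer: $\frac{3328200}{140771} \approx 23.643$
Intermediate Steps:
$u{\left(z \right)} = 0$ ($u{\left(z \right)} = -1 + 1 = 0$)
$m{\left(x \right)} = 6 x$ ($m{\left(x \right)} = 2 \left(\left(x + x\right) + x\right) = 2 \left(2 x + x\right) = 2 \cdot 3 x = 6 x$)
$B{\left(h \right)} = 2 h^{2}$ ($B{\left(h \right)} = \left(h + 0\right) \left(h + h\right) = h 2 h = 2 h^{2}$)
$Q{\left(w \right)} = \left(-12 + w\right)^{2}$
$\frac{Q{\left(B{\left(m{\left(O{\left(6 \right)} \right)} \right)} \right)}}{281542} = \frac{\left(-12 + 2 \left(6 \cdot 6\right)^{2}\right)^{2}}{281542} = \left(-12 + 2 \cdot 36^{2}\right)^{2} \cdot \frac{1}{281542} = \left(-12 + 2 \cdot 1296\right)^{2} \cdot \frac{1}{281542} = \left(-12 + 2592\right)^{2} \cdot \frac{1}{281542} = 2580^{2} \cdot \frac{1}{281542} = 6656400 \cdot \frac{1}{281542} = \frac{3328200}{140771}$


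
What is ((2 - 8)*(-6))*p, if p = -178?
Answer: -6408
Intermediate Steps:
((2 - 8)*(-6))*p = ((2 - 8)*(-6))*(-178) = -6*(-6)*(-178) = 36*(-178) = -6408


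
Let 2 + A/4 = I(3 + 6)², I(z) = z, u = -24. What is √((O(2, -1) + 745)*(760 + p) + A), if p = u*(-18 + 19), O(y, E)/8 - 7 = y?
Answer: 2*√150407 ≈ 775.65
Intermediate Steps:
O(y, E) = 56 + 8*y
p = -24 (p = -24*(-18 + 19) = -24*1 = -24)
A = 316 (A = -8 + 4*(3 + 6)² = -8 + 4*9² = -8 + 4*81 = -8 + 324 = 316)
√((O(2, -1) + 745)*(760 + p) + A) = √(((56 + 8*2) + 745)*(760 - 24) + 316) = √(((56 + 16) + 745)*736 + 316) = √((72 + 745)*736 + 316) = √(817*736 + 316) = √(601312 + 316) = √601628 = 2*√150407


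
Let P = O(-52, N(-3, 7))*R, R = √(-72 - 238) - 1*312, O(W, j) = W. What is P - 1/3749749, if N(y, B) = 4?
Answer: 60835927775/3749749 - 52*I*√310 ≈ 16224.0 - 915.55*I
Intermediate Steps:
R = -312 + I*√310 (R = √(-310) - 312 = I*√310 - 312 = -312 + I*√310 ≈ -312.0 + 17.607*I)
P = 16224 - 52*I*√310 (P = -52*(-312 + I*√310) = 16224 - 52*I*√310 ≈ 16224.0 - 915.55*I)
P - 1/3749749 = (16224 - 52*I*√310) - 1/3749749 = 60835927775/3749749 - 52*I*√310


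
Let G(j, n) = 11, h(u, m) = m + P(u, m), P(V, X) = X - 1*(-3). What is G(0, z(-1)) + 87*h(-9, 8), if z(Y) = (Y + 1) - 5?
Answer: 1664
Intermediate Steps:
P(V, X) = 3 + X (P(V, X) = X + 3 = 3 + X)
h(u, m) = 3 + 2*m (h(u, m) = m + (3 + m) = 3 + 2*m)
z(Y) = -4 + Y (z(Y) = (1 + Y) - 5 = -4 + Y)
G(0, z(-1)) + 87*h(-9, 8) = 11 + 87*(3 + 2*8) = 11 + 87*(3 + 16) = 11 + 87*19 = 11 + 1653 = 1664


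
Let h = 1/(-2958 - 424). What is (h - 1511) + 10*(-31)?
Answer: -6158623/3382 ≈ -1821.0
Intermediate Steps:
h = -1/3382 (h = 1/(-3382) = -1/3382 ≈ -0.00029568)
(h - 1511) + 10*(-31) = (-1/3382 - 1511) + 10*(-31) = -5110203/3382 - 310 = -6158623/3382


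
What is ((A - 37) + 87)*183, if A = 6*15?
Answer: 25620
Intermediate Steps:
A = 90
((A - 37) + 87)*183 = ((90 - 37) + 87)*183 = (53 + 87)*183 = 140*183 = 25620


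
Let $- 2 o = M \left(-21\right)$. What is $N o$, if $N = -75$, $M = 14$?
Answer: $-11025$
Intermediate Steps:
$o = 147$ ($o = - \frac{14 \left(-21\right)}{2} = \left(- \frac{1}{2}\right) \left(-294\right) = 147$)
$N o = \left(-75\right) 147 = -11025$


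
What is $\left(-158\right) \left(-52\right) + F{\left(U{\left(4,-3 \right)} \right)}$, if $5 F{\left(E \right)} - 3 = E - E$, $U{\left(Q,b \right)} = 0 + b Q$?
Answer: $\frac{41083}{5} \approx 8216.6$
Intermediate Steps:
$U{\left(Q,b \right)} = Q b$ ($U{\left(Q,b \right)} = 0 + Q b = Q b$)
$F{\left(E \right)} = \frac{3}{5}$ ($F{\left(E \right)} = \frac{3}{5} + \frac{E - E}{5} = \frac{3}{5} + \frac{1}{5} \cdot 0 = \frac{3}{5} + 0 = \frac{3}{5}$)
$\left(-158\right) \left(-52\right) + F{\left(U{\left(4,-3 \right)} \right)} = \left(-158\right) \left(-52\right) + \frac{3}{5} = 8216 + \frac{3}{5} = \frac{41083}{5}$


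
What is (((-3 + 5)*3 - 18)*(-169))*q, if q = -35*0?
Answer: 0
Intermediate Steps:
q = 0 (q = -1*0 = 0)
(((-3 + 5)*3 - 18)*(-169))*q = (((-3 + 5)*3 - 18)*(-169))*0 = ((2*3 - 18)*(-169))*0 = ((6 - 18)*(-169))*0 = -12*(-169)*0 = 2028*0 = 0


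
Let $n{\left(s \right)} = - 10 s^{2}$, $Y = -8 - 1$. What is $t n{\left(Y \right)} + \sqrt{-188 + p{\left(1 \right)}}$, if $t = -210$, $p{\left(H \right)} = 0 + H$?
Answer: $170100 + i \sqrt{187} \approx 1.701 \cdot 10^{5} + 13.675 i$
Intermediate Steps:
$p{\left(H \right)} = H$
$Y = -9$
$t n{\left(Y \right)} + \sqrt{-188 + p{\left(1 \right)}} = - 210 \left(- 10 \left(-9\right)^{2}\right) + \sqrt{-188 + 1} = - 210 \left(\left(-10\right) 81\right) + \sqrt{-187} = \left(-210\right) \left(-810\right) + i \sqrt{187} = 170100 + i \sqrt{187}$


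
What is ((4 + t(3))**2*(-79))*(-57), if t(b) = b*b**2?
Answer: 4327383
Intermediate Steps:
t(b) = b**3
((4 + t(3))**2*(-79))*(-57) = ((4 + 3**3)**2*(-79))*(-57) = ((4 + 27)**2*(-79))*(-57) = (31**2*(-79))*(-57) = (961*(-79))*(-57) = -75919*(-57) = 4327383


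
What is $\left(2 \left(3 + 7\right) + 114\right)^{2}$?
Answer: $17956$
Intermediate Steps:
$\left(2 \left(3 + 7\right) + 114\right)^{2} = \left(2 \cdot 10 + 114\right)^{2} = \left(20 + 114\right)^{2} = 134^{2} = 17956$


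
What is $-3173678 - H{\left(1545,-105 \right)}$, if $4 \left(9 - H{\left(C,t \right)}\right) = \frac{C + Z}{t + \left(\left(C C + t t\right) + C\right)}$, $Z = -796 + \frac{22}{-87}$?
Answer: $- \frac{2650100116366099}{835022520} \approx -3.1737 \cdot 10^{6}$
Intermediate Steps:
$Z = - \frac{69274}{87}$ ($Z = -796 + 22 \left(- \frac{1}{87}\right) = -796 - \frac{22}{87} = - \frac{69274}{87} \approx -796.25$)
$H{\left(C,t \right)} = 9 - \frac{- \frac{69274}{87} + C}{4 \left(C + t + C^{2} + t^{2}\right)}$ ($H{\left(C,t \right)} = 9 - \frac{\left(C - \frac{69274}{87}\right) \frac{1}{t + \left(\left(C C + t t\right) + C\right)}}{4} = 9 - \frac{\left(- \frac{69274}{87} + C\right) \frac{1}{t + \left(\left(C^{2} + t^{2}\right) + C\right)}}{4} = 9 - \frac{\left(- \frac{69274}{87} + C\right) \frac{1}{t + \left(C + C^{2} + t^{2}\right)}}{4} = 9 - \frac{\left(- \frac{69274}{87} + C\right) \frac{1}{C + t + C^{2} + t^{2}}}{4} = 9 - \frac{\frac{1}{C + t + C^{2} + t^{2}} \left(- \frac{69274}{87} + C\right)}{4} = 9 - \frac{- \frac{69274}{87} + C}{4 \left(C + t + C^{2} + t^{2}\right)}$)
$-3173678 - H{\left(1545,-105 \right)} = -3173678 - \frac{\frac{34637}{174} + 9 \left(-105\right) + 9 \cdot 1545^{2} + 9 \left(-105\right)^{2} + \frac{35}{4} \cdot 1545}{1545 - 105 + 1545^{2} + \left(-105\right)^{2}} = -3173678 - \frac{\frac{34637}{174} - 945 + 9 \cdot 2387025 + 9 \cdot 11025 + \frac{54075}{4}}{1545 - 105 + 2387025 + 11025} = -3173678 - \frac{\frac{34637}{174} - 945 + 21483225 + 99225 + \frac{54075}{4}}{2399490} = -3173678 - \frac{1}{2399490} \cdot \frac{7515137539}{348} = -3173678 - \frac{7515137539}{835022520} = - \frac{2650100116366099}{835022520}$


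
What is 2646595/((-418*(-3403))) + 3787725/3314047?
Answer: 1287164072465/428552673758 ≈ 3.0035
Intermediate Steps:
2646595/((-418*(-3403))) + 3787725/3314047 = 2646595/1422454 + 3787725*(1/3314047) = 2646595*(1/1422454) + 3787725/3314047 = 2646595/1422454 + 3787725/3314047 = 1287164072465/428552673758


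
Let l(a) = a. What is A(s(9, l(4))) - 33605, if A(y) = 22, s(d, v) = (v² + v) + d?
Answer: -33583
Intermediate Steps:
s(d, v) = d + v + v² (s(d, v) = (v + v²) + d = d + v + v²)
A(s(9, l(4))) - 33605 = 22 - 33605 = -33583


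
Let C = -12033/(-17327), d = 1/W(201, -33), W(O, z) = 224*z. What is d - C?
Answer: -88965263/128081184 ≈ -0.69460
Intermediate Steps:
d = -1/7392 (d = 1/(224*(-33)) = 1/(-7392) = -1/7392 ≈ -0.00013528)
C = 12033/17327 (C = -12033*(-1/17327) = 12033/17327 ≈ 0.69447)
d - C = -1/7392 - 1*12033/17327 = -1/7392 - 12033/17327 = -88965263/128081184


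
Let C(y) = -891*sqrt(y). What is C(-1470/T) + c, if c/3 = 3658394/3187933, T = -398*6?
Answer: 10975182/3187933 - 6237*sqrt(1990)/398 ≈ -695.63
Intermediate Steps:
T = -2388
c = 10975182/3187933 (c = 3*(3658394/3187933) = 10975182/3187933 ≈ 3.4427)
C(-1470/T) + c = -891*7*sqrt(30)*sqrt(-1/(-2388)) + 10975182/3187933 = -891*7*sqrt(1990)/398 + 10975182/3187933 = -6237*sqrt(1990)/398 + 10975182/3187933 = 10975182/3187933 - 6237*sqrt(1990)/398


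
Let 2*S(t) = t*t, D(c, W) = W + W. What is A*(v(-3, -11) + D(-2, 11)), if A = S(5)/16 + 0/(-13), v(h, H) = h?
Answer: 475/32 ≈ 14.844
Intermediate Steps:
D(c, W) = 2*W
S(t) = t**2/2 (S(t) = (t*t)/2 = t**2/2)
A = 25/32 (A = ((1/2)*5**2)/16 + 0/(-13) = ((1/2)*25)*(1/16) + 0*(-1/13) = (25/2)*(1/16) + 0 = 25/32 + 0 = 25/32 ≈ 0.78125)
A*(v(-3, -11) + D(-2, 11)) = 25*(-3 + 2*11)/32 = 25*(-3 + 22)/32 = (25/32)*19 = 475/32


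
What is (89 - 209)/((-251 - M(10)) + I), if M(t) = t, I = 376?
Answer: -24/23 ≈ -1.0435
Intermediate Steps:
(89 - 209)/((-251 - M(10)) + I) = (89 - 209)/((-251 - 1*10) + 376) = -120/((-251 - 10) + 376) = -120/(-261 + 376) = -120/115 = -120*1/115 = -24/23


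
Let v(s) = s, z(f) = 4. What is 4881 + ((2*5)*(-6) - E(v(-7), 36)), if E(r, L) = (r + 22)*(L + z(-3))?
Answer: 4221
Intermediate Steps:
E(r, L) = (4 + L)*(22 + r) (E(r, L) = (r + 22)*(L + 4) = (22 + r)*(4 + L) = (4 + L)*(22 + r))
4881 + ((2*5)*(-6) - E(v(-7), 36)) = 4881 + ((2*5)*(-6) - (88 + 4*(-7) + 22*36 + 36*(-7))) = 4881 + (10*(-6) - (88 - 28 + 792 - 252)) = 4881 + (-60 - 1*600) = 4881 + (-60 - 600) = 4881 - 660 = 4221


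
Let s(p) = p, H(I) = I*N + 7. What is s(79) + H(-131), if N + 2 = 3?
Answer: -45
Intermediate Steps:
N = 1 (N = -2 + 3 = 1)
H(I) = 7 + I (H(I) = I*1 + 7 = I + 7 = 7 + I)
s(79) + H(-131) = 79 + (7 - 131) = 79 - 124 = -45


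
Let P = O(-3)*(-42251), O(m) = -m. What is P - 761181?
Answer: -887934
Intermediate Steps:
P = -126753 (P = -1*(-3)*(-42251) = 3*(-42251) = -126753)
P - 761181 = -126753 - 761181 = -887934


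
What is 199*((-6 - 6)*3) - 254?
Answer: -7418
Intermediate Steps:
199*((-6 - 6)*3) - 254 = 199*(-12*3) - 254 = 199*(-36) - 254 = -7164 - 254 = -7418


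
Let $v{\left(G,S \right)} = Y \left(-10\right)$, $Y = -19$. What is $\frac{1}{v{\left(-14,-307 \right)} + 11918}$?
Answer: $\frac{1}{12108} \approx 8.259 \cdot 10^{-5}$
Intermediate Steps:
$v{\left(G,S \right)} = 190$ ($v{\left(G,S \right)} = \left(-19\right) \left(-10\right) = 190$)
$\frac{1}{v{\left(-14,-307 \right)} + 11918} = \frac{1}{190 + 11918} = \frac{1}{12108}$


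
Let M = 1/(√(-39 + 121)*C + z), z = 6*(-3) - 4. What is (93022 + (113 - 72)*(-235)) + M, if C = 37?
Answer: 4660249280/55887 + 37*√82/111774 ≈ 83387.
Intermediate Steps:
z = -22 (z = -18 - 4 = -22)
M = 1/(-22 + 37*√82) (M = 1/(√(-39 + 121)*37 - 22) = 1/(√82*37 - 22) = 1/(37*√82 - 22) = 1/(-22 + 37*√82) ≈ 0.0031944)
(93022 + (113 - 72)*(-235)) + M = (93022 + (113 - 72)*(-235)) + (11/55887 + 37*√82/111774) = (93022 + 41*(-235)) + (11/55887 + 37*√82/111774) = (93022 - 9635) + (11/55887 + 37*√82/111774) = 83387 + (11/55887 + 37*√82/111774) = 4660249280/55887 + 37*√82/111774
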